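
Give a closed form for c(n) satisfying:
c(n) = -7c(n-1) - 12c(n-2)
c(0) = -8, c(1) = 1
Characteristic equation: x² + 7x + 12 = 0, which factors as (x - (-3))(x - (-4)) = 0.
Roots r₁ = -3, r₂ = -4 (distinct).
General solution: c(n) = A·(-3)^n + B·(-4)^n.
From c(0) = -8: A + B = -8.
From c(1) = 1: -3A - 4B = 1.
Solving: A = -31, B = 23.
So c(n) = - 31 \left(-3\right)^{n} + 23 \left(-4\right)^{n}.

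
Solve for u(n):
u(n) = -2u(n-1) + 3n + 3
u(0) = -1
First-order linear with linear forcing.
Homogeneous solution: u_h(n) = A·(-2)^n.
Try particular u_p(n) = pn + q. Substituting:
  pn + q = -2(p(n-1) + q) + 3n + 3.
Matching the n-coefficient: p = -2p + 3 ⇒ p = 1.
Matching constants: q = 2p - 2q + 3 ⇒ q = \frac{5}{3}.
General: u(n) = A·(-2)^n + n + \frac{5}{3}.
Apply u(0) = -1: A + \frac{5}{3} = -1 ⇒ A = - \frac{8}{3}.
So u(n) = - \frac{8 \left(-2\right)^{n}}{3} + n + \frac{5}{3}.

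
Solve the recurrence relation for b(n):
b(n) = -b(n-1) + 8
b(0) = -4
First-order linear non-homogeneous.
Homogeneous solution: b_h(n) = A·(-1)^n.
Try constant particular solution b_p = K: K = -K + 8 ⇒ K = 4.
General: b(n) = A·(-1)^n + 4.
Apply b(0) = -4: A + 4 = -4 ⇒ A = -8.
So b(n) = 4 - 8 \left(-1\right)^{n}.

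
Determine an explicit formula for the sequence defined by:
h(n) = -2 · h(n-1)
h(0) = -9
Pure geometric recurrence with ratio -2.
By induction h(n) = h(0) · (-2)^n = - 9 \left(-2\right)^{n}.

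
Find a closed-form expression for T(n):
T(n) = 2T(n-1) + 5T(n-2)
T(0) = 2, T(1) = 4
Characteristic equation: x² - 2x - 5 = 0.
Discriminant Δ = (2)² + 4·(5) = 24.
Roots r₁,₂ = (2 ± √24)/2, so r₁ = 1 + \sqrt{6}, r₂ = 1 - \sqrt{6}.
General solution: T(n) = A·r₁^n + B·r₂^n.
From the initial conditions, A + B = 2 and r₁A + r₂B = 4.
Since r₁ - r₂ = √24: A = (4 - (2)r₂)/√24 = \frac{\sqrt{6}}{6} + 1, and B = 2 - A = 1 - \frac{\sqrt{6}}{6}.
So T(n) = \left(\frac{\sqrt{6}}{6} + 1\right)\left(1 + \sqrt{6}\right)^n + \left(1 - \frac{\sqrt{6}}{6}\right)\left(1 - \sqrt{6}\right)^n.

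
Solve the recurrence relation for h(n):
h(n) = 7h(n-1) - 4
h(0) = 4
First-order linear non-homogeneous.
Homogeneous solution: h_h(n) = A·(7)^n.
Try constant particular solution h_p = K: K = 7K - 4 ⇒ K = \frac{2}{3}.
General: h(n) = A·(7)^n + \frac{2}{3}.
Apply h(0) = 4: A + \frac{2}{3} = 4 ⇒ A = \frac{10}{3}.
So h(n) = \frac{10 \cdot 7^{n}}{3} + \frac{2}{3}.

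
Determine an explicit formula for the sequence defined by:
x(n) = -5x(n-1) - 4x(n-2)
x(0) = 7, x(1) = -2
Characteristic equation: x² + 5x + 4 = 0, which factors as (x - (-1))(x - (-4)) = 0.
Roots r₁ = -1, r₂ = -4 (distinct).
General solution: x(n) = A·(-1)^n + B·(-4)^n.
From x(0) = 7: A + B = 7.
From x(1) = -2: -A - 4B = -2.
Solving: A = \frac{26}{3}, B = - \frac{5}{3}.
So x(n) = \frac{26 \left(-1\right)^{n}}{3} - \frac{5 \left(-4\right)^{n}}{3}.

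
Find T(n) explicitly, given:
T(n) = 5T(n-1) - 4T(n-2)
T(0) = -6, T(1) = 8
Characteristic equation: x² - 5x + 4 = 0, which factors as (x - (4))(x - (1)) = 0.
Roots r₁ = 4, r₂ = 1 (distinct).
General solution: T(n) = A·(4)^n + B·(1)^n.
From T(0) = -6: A + B = -6.
From T(1) = 8: 4A + B = 8.
Solving: A = \frac{14}{3}, B = - \frac{32}{3}.
So T(n) = \frac{14 \cdot 4^{n}}{3} - \frac{32}{3}.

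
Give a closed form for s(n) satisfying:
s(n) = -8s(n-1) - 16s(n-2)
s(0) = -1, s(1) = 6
Characteristic equation: x² + 8x + 16 = 0, which is (x - (-4))².
Repeated root r = -4.
General solution: s(n) = (A + Bn)·(-4)^n.
From s(0) = -1: A = -1.
From s(1) = 6: (A + B)·(-4) = 6 ⇒ B = - \frac{1}{2}.
So s(n) = \left(- \frac{n}{2} - 1\right) \cdot (-4)^n.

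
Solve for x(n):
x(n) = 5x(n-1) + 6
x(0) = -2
First-order linear non-homogeneous.
Homogeneous solution: x_h(n) = A·(5)^n.
Try constant particular solution x_p = K: K = 5K + 6 ⇒ K = - \frac{3}{2}.
General: x(n) = A·(5)^n - \frac{3}{2}.
Apply x(0) = -2: A - \frac{3}{2} = -2 ⇒ A = - \frac{1}{2}.
So x(n) = - \frac{5^{n}}{2} - \frac{3}{2}.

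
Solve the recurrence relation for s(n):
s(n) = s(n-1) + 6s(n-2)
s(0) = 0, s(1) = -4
Characteristic equation: x² - x - 6 = 0, which factors as (x - (3))(x - (-2)) = 0.
Roots r₁ = 3, r₂ = -2 (distinct).
General solution: s(n) = A·(3)^n + B·(-2)^n.
From s(0) = 0: A + B = 0.
From s(1) = -4: 3A - 2B = -4.
Solving: A = - \frac{4}{5}, B = \frac{4}{5}.
So s(n) = \frac{4 \left(-2\right)^{n}}{5} - \frac{4 \cdot 3^{n}}{5}.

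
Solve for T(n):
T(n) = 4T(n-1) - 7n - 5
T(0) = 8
First-order linear with linear forcing.
Homogeneous solution: T_h(n) = A·(4)^n.
Try particular T_p(n) = pn + q. Substituting:
  pn + q = 4(p(n-1) + q) - 7n - 5.
Matching the n-coefficient: p = 4p - 7 ⇒ p = \frac{7}{3}.
Matching constants: q = -4p + 4q - 5 ⇒ q = \frac{43}{9}.
General: T(n) = A·(4)^n + \frac{7 n}{3} + \frac{43}{9}.
Apply T(0) = 8: A + \frac{43}{9} = 8 ⇒ A = \frac{29}{9}.
So T(n) = \frac{29 \cdot 4^{n}}{9} + \frac{7 n}{3} + \frac{43}{9}.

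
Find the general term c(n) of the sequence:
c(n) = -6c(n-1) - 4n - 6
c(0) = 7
First-order linear with linear forcing.
Homogeneous solution: c_h(n) = A·(-6)^n.
Try particular c_p(n) = pn + q. Substituting:
  pn + q = -6(p(n-1) + q) - 4n - 6.
Matching the n-coefficient: p = -6p - 4 ⇒ p = - \frac{4}{7}.
Matching constants: q = 6p - 6q - 6 ⇒ q = - \frac{66}{49}.
General: c(n) = A·(-6)^n - \frac{4 n}{7} - \frac{66}{49}.
Apply c(0) = 7: A - \frac{66}{49} = 7 ⇒ A = \frac{409}{49}.
So c(n) = \frac{409 \left(-6\right)^{n}}{49} - \frac{4 n}{7} - \frac{66}{49}.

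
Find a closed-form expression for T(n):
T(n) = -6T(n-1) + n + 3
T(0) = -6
First-order linear with linear forcing.
Homogeneous solution: T_h(n) = A·(-6)^n.
Try particular T_p(n) = pn + q. Substituting:
  pn + q = -6(p(n-1) + q) + n + 3.
Matching the n-coefficient: p = -6p + 1 ⇒ p = \frac{1}{7}.
Matching constants: q = 6p - 6q + 3 ⇒ q = \frac{27}{49}.
General: T(n) = A·(-6)^n + \frac{n}{7} + \frac{27}{49}.
Apply T(0) = -6: A + \frac{27}{49} = -6 ⇒ A = - \frac{321}{49}.
So T(n) = - \frac{321 \left(-6\right)^{n}}{49} + \frac{n}{7} + \frac{27}{49}.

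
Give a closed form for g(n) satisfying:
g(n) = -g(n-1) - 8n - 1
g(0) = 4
First-order linear with linear forcing.
Homogeneous solution: g_h(n) = A·(-1)^n.
Try particular g_p(n) = pn + q. Substituting:
  pn + q = -(p(n-1) + q) - 8n - 1.
Matching the n-coefficient: p = -p - 8 ⇒ p = -4.
Matching constants: q = p - q - 1 ⇒ q = - \frac{5}{2}.
General: g(n) = A·(-1)^n - 4 n - \frac{5}{2}.
Apply g(0) = 4: A - \frac{5}{2} = 4 ⇒ A = \frac{13}{2}.
So g(n) = \frac{13 \left(-1\right)^{n}}{2} - 4 n - \frac{5}{2}.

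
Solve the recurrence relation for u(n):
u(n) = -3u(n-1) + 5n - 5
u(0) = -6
First-order linear with linear forcing.
Homogeneous solution: u_h(n) = A·(-3)^n.
Try particular u_p(n) = pn + q. Substituting:
  pn + q = -3(p(n-1) + q) + 5n - 5.
Matching the n-coefficient: p = -3p + 5 ⇒ p = \frac{5}{4}.
Matching constants: q = 3p - 3q - 5 ⇒ q = - \frac{5}{16}.
General: u(n) = A·(-3)^n + \frac{5 n}{4} - \frac{5}{16}.
Apply u(0) = -6: A - \frac{5}{16} = -6 ⇒ A = - \frac{91}{16}.
So u(n) = - \frac{91 \left(-3\right)^{n}}{16} + \frac{5 n}{4} - \frac{5}{16}.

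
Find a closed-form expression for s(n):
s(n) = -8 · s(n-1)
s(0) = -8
Pure geometric recurrence with ratio -8.
By induction s(n) = s(0) · (-8)^n = - 8 \left(-8\right)^{n}.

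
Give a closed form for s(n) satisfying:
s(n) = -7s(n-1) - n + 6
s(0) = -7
First-order linear with linear forcing.
Homogeneous solution: s_h(n) = A·(-7)^n.
Try particular s_p(n) = pn + q. Substituting:
  pn + q = -7(p(n-1) + q) - n + 6.
Matching the n-coefficient: p = -7p - 1 ⇒ p = - \frac{1}{8}.
Matching constants: q = 7p - 7q + 6 ⇒ q = \frac{41}{64}.
General: s(n) = A·(-7)^n - \frac{n}{8} + \frac{41}{64}.
Apply s(0) = -7: A + \frac{41}{64} = -7 ⇒ A = - \frac{489}{64}.
So s(n) = - \frac{489 \left(-7\right)^{n}}{64} - \frac{n}{8} + \frac{41}{64}.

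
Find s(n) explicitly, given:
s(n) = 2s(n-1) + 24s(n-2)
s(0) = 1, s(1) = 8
Characteristic equation: x² - 2x - 24 = 0, which factors as (x - (-4))(x - (6)) = 0.
Roots r₁ = -4, r₂ = 6 (distinct).
General solution: s(n) = A·(-4)^n + B·(6)^n.
From s(0) = 1: A + B = 1.
From s(1) = 8: -4A + 6B = 8.
Solving: A = - \frac{1}{5}, B = \frac{6}{5}.
So s(n) = - \frac{\left(-4\right)^{n}}{5} + \frac{6 \cdot 6^{n}}{5}.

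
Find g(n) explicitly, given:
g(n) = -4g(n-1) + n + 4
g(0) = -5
First-order linear with linear forcing.
Homogeneous solution: g_h(n) = A·(-4)^n.
Try particular g_p(n) = pn + q. Substituting:
  pn + q = -4(p(n-1) + q) + n + 4.
Matching the n-coefficient: p = -4p + 1 ⇒ p = \frac{1}{5}.
Matching constants: q = 4p - 4q + 4 ⇒ q = \frac{24}{25}.
General: g(n) = A·(-4)^n + \frac{n}{5} + \frac{24}{25}.
Apply g(0) = -5: A + \frac{24}{25} = -5 ⇒ A = - \frac{149}{25}.
So g(n) = - \frac{149 \left(-4\right)^{n}}{25} + \frac{n}{5} + \frac{24}{25}.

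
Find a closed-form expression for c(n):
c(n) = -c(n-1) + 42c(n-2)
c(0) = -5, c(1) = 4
Characteristic equation: x² + x - 42 = 0, which factors as (x - (6))(x - (-7)) = 0.
Roots r₁ = 6, r₂ = -7 (distinct).
General solution: c(n) = A·(6)^n + B·(-7)^n.
From c(0) = -5: A + B = -5.
From c(1) = 4: 6A - 7B = 4.
Solving: A = - \frac{31}{13}, B = - \frac{34}{13}.
So c(n) = - \frac{34 \left(-7\right)^{n}}{13} - \frac{31 \cdot 6^{n}}{13}.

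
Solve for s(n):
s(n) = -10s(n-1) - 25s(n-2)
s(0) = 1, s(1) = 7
Characteristic equation: x² + 10x + 25 = 0, which is (x - (-5))².
Repeated root r = -5.
General solution: s(n) = (A + Bn)·(-5)^n.
From s(0) = 1: A = 1.
From s(1) = 7: (A + B)·(-5) = 7 ⇒ B = - \frac{12}{5}.
So s(n) = \left(1 - \frac{12 n}{5}\right) \cdot (-5)^n.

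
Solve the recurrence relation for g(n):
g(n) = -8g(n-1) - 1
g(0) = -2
First-order linear non-homogeneous.
Homogeneous solution: g_h(n) = A·(-8)^n.
Try constant particular solution g_p = K: K = -8K - 1 ⇒ K = - \frac{1}{9}.
General: g(n) = A·(-8)^n - \frac{1}{9}.
Apply g(0) = -2: A - \frac{1}{9} = -2 ⇒ A = - \frac{17}{9}.
So g(n) = - \frac{17 \left(-8\right)^{n}}{9} - \frac{1}{9}.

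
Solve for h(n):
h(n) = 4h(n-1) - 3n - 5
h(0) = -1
First-order linear with linear forcing.
Homogeneous solution: h_h(n) = A·(4)^n.
Try particular h_p(n) = pn + q. Substituting:
  pn + q = 4(p(n-1) + q) - 3n - 5.
Matching the n-coefficient: p = 4p - 3 ⇒ p = 1.
Matching constants: q = -4p + 4q - 5 ⇒ q = 3.
General: h(n) = A·(4)^n + n + 3.
Apply h(0) = -1: A + 3 = -1 ⇒ A = -4.
So h(n) = - 4 \cdot 4^{n} + n + 3.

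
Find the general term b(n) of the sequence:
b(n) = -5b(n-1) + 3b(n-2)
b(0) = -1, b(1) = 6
Characteristic equation: x² + 5x - 3 = 0.
Discriminant Δ = (-5)² + 4·(3) = 37.
Roots r₁,₂ = (-5 ± √37)/2, so r₁ = - \frac{5}{2} + \frac{\sqrt{37}}{2}, r₂ = - \frac{\sqrt{37}}{2} - \frac{5}{2}.
General solution: b(n) = A·r₁^n + B·r₂^n.
From the initial conditions, A + B = -1 and r₁A + r₂B = 6.
Since r₁ - r₂ = √37: A = (6 - (-1)r₂)/√37 = - \frac{1}{2} + \frac{7 \sqrt{37}}{74}, and B = -1 - A = - \frac{7 \sqrt{37}}{74} - \frac{1}{2}.
So b(n) = \left(- \frac{1}{2} + \frac{7 \sqrt{37}}{74}\right)\left(- \frac{5}{2} + \frac{\sqrt{37}}{2}\right)^n + \left(- \frac{7 \sqrt{37}}{74} - \frac{1}{2}\right)\left(- \frac{\sqrt{37}}{2} - \frac{5}{2}\right)^n.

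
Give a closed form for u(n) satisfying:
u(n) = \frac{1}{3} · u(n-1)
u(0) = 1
Pure geometric recurrence with ratio \frac{1}{3}.
By induction u(n) = u(0) · (\frac{1}{3})^n = \left(\frac{1}{3}\right)^{n}.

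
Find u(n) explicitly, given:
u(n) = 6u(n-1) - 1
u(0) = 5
First-order linear non-homogeneous.
Homogeneous solution: u_h(n) = A·(6)^n.
Try constant particular solution u_p = K: K = 6K - 1 ⇒ K = \frac{1}{5}.
General: u(n) = A·(6)^n + \frac{1}{5}.
Apply u(0) = 5: A + \frac{1}{5} = 5 ⇒ A = \frac{24}{5}.
So u(n) = \frac{24 \cdot 6^{n}}{5} + \frac{1}{5}.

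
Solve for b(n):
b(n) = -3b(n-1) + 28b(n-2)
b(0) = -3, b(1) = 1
Characteristic equation: x² + 3x - 28 = 0, which factors as (x - (-7))(x - (4)) = 0.
Roots r₁ = -7, r₂ = 4 (distinct).
General solution: b(n) = A·(-7)^n + B·(4)^n.
From b(0) = -3: A + B = -3.
From b(1) = 1: -7A + 4B = 1.
Solving: A = - \frac{13}{11}, B = - \frac{20}{11}.
So b(n) = - \frac{13 \left(-7\right)^{n}}{11} - \frac{20 \cdot 4^{n}}{11}.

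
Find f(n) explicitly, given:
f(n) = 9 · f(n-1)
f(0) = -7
Pure geometric recurrence with ratio 9.
By induction f(n) = f(0) · (9)^n = - 7 \cdot 9^{n}.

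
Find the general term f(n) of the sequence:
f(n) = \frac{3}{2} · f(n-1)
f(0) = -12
Pure geometric recurrence with ratio \frac{3}{2}.
By induction f(n) = f(0) · (\frac{3}{2})^n = - 12 \left(\frac{3}{2}\right)^{n}.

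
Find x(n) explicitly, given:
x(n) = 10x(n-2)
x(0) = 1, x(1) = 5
Characteristic equation: x² - 10 = 0.
Discriminant Δ = (0)² + 4·(10) = 40.
Roots r₁,₂ = (0 ± √40)/2, so r₁ = \sqrt{10}, r₂ = - \sqrt{10}.
General solution: x(n) = A·r₁^n + B·r₂^n.
From the initial conditions, A + B = 1 and r₁A + r₂B = 5.
Since r₁ - r₂ = √40: A = (5 - (1)r₂)/√40 = \frac{1}{2} + \frac{\sqrt{10}}{4}, and B = 1 - A = \frac{1}{2} - \frac{\sqrt{10}}{4}.
So x(n) = \left(\frac{1}{2} + \frac{\sqrt{10}}{4}\right)\left(\sqrt{10}\right)^n + \left(\frac{1}{2} - \frac{\sqrt{10}}{4}\right)\left(- \sqrt{10}\right)^n.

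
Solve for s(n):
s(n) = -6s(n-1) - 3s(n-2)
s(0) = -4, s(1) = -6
Characteristic equation: x² + 6x + 3 = 0.
Discriminant Δ = (-6)² + 4·(-3) = 24.
Roots r₁,₂ = (-6 ± √24)/2, so r₁ = -3 + \sqrt{6}, r₂ = -3 - \sqrt{6}.
General solution: s(n) = A·r₁^n + B·r₂^n.
From the initial conditions, A + B = -4 and r₁A + r₂B = -6.
Since r₁ - r₂ = √24: A = (-6 - (-4)r₂)/√24 = - \frac{3 \sqrt{6}}{2} - 2, and B = -4 - A = -2 + \frac{3 \sqrt{6}}{2}.
So s(n) = \left(- \frac{3 \sqrt{6}}{2} - 2\right)\left(-3 + \sqrt{6}\right)^n + \left(-2 + \frac{3 \sqrt{6}}{2}\right)\left(-3 - \sqrt{6}\right)^n.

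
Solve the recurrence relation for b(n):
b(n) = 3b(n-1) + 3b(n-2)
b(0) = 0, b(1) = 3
Characteristic equation: x² - 3x - 3 = 0.
Discriminant Δ = (3)² + 4·(3) = 21.
Roots r₁,₂ = (3 ± √21)/2, so r₁ = \frac{3}{2} + \frac{\sqrt{21}}{2}, r₂ = \frac{3}{2} - \frac{\sqrt{21}}{2}.
General solution: b(n) = A·r₁^n + B·r₂^n.
From the initial conditions, A + B = 0 and r₁A + r₂B = 3.
Since r₁ - r₂ = √21: A = (3 - (0)r₂)/√21 = \frac{\sqrt{21}}{7}, and B = 0 - A = - \frac{\sqrt{21}}{7}.
So b(n) = \left(\frac{\sqrt{21}}{7}\right)\left(\frac{3}{2} + \frac{\sqrt{21}}{2}\right)^n + \left(- \frac{\sqrt{21}}{7}\right)\left(\frac{3}{2} - \frac{\sqrt{21}}{2}\right)^n.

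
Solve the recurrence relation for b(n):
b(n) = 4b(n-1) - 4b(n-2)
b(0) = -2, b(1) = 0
Characteristic equation: x² - 4x + 4 = 0, which is (x - (2))².
Repeated root r = 2.
General solution: b(n) = (A + Bn)·(2)^n.
From b(0) = -2: A = -2.
From b(1) = 0: (A + B)·(2) = 0 ⇒ B = 2.
So b(n) = \left(2 n - 2\right) \cdot (2)^n.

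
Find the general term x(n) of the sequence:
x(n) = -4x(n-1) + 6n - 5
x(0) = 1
First-order linear with linear forcing.
Homogeneous solution: x_h(n) = A·(-4)^n.
Try particular x_p(n) = pn + q. Substituting:
  pn + q = -4(p(n-1) + q) + 6n - 5.
Matching the n-coefficient: p = -4p + 6 ⇒ p = \frac{6}{5}.
Matching constants: q = 4p - 4q - 5 ⇒ q = - \frac{1}{25}.
General: x(n) = A·(-4)^n + \frac{6 n}{5} - \frac{1}{25}.
Apply x(0) = 1: A - \frac{1}{25} = 1 ⇒ A = \frac{26}{25}.
So x(n) = \frac{26 \left(-4\right)^{n}}{25} + \frac{6 n}{5} - \frac{1}{25}.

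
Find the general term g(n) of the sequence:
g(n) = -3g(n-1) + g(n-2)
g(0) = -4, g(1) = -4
Characteristic equation: x² + 3x - 1 = 0.
Discriminant Δ = (-3)² + 4·(1) = 13.
Roots r₁,₂ = (-3 ± √13)/2, so r₁ = - \frac{3}{2} + \frac{\sqrt{13}}{2}, r₂ = - \frac{\sqrt{13}}{2} - \frac{3}{2}.
General solution: g(n) = A·r₁^n + B·r₂^n.
From the initial conditions, A + B = -4 and r₁A + r₂B = -4.
Since r₁ - r₂ = √13: A = (-4 - (-4)r₂)/√13 = - \frac{10 \sqrt{13}}{13} - 2, and B = -4 - A = -2 + \frac{10 \sqrt{13}}{13}.
So g(n) = \left(- \frac{10 \sqrt{13}}{13} - 2\right)\left(- \frac{3}{2} + \frac{\sqrt{13}}{2}\right)^n + \left(-2 + \frac{10 \sqrt{13}}{13}\right)\left(- \frac{\sqrt{13}}{2} - \frac{3}{2}\right)^n.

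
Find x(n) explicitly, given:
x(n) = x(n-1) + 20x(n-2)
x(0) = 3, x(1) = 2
Characteristic equation: x² - x - 20 = 0, which factors as (x - (-4))(x - (5)) = 0.
Roots r₁ = -4, r₂ = 5 (distinct).
General solution: x(n) = A·(-4)^n + B·(5)^n.
From x(0) = 3: A + B = 3.
From x(1) = 2: -4A + 5B = 2.
Solving: A = \frac{13}{9}, B = \frac{14}{9}.
So x(n) = \frac{13 \left(-4\right)^{n}}{9} + \frac{14 \cdot 5^{n}}{9}.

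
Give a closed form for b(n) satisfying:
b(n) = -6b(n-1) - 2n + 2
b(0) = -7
First-order linear with linear forcing.
Homogeneous solution: b_h(n) = A·(-6)^n.
Try particular b_p(n) = pn + q. Substituting:
  pn + q = -6(p(n-1) + q) - 2n + 2.
Matching the n-coefficient: p = -6p - 2 ⇒ p = - \frac{2}{7}.
Matching constants: q = 6p - 6q + 2 ⇒ q = \frac{2}{49}.
General: b(n) = A·(-6)^n - \frac{2 n}{7} + \frac{2}{49}.
Apply b(0) = -7: A + \frac{2}{49} = -7 ⇒ A = - \frac{345}{49}.
So b(n) = - \frac{345 \left(-6\right)^{n}}{49} - \frac{2 n}{7} + \frac{2}{49}.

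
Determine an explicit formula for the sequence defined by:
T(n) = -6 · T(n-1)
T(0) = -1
Pure geometric recurrence with ratio -6.
By induction T(n) = T(0) · (-6)^n = - \left(-6\right)^{n}.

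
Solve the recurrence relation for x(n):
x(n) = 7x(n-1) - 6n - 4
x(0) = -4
First-order linear with linear forcing.
Homogeneous solution: x_h(n) = A·(7)^n.
Try particular x_p(n) = pn + q. Substituting:
  pn + q = 7(p(n-1) + q) - 6n - 4.
Matching the n-coefficient: p = 7p - 6 ⇒ p = 1.
Matching constants: q = -7p + 7q - 4 ⇒ q = \frac{11}{6}.
General: x(n) = A·(7)^n + n + \frac{11}{6}.
Apply x(0) = -4: A + \frac{11}{6} = -4 ⇒ A = - \frac{35}{6}.
So x(n) = - \frac{35 \cdot 7^{n}}{6} + n + \frac{11}{6}.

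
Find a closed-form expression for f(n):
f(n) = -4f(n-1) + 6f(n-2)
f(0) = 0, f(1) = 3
Characteristic equation: x² + 4x - 6 = 0.
Discriminant Δ = (-4)² + 4·(6) = 40.
Roots r₁,₂ = (-4 ± √40)/2, so r₁ = -2 + \sqrt{10}, r₂ = - \sqrt{10} - 2.
General solution: f(n) = A·r₁^n + B·r₂^n.
From the initial conditions, A + B = 0 and r₁A + r₂B = 3.
Since r₁ - r₂ = √40: A = (3 - (0)r₂)/√40 = \frac{3 \sqrt{10}}{20}, and B = 0 - A = - \frac{3 \sqrt{10}}{20}.
So f(n) = \left(\frac{3 \sqrt{10}}{20}\right)\left(-2 + \sqrt{10}\right)^n + \left(- \frac{3 \sqrt{10}}{20}\right)\left(- \sqrt{10} - 2\right)^n.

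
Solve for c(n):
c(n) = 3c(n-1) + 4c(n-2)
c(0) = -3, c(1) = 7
Characteristic equation: x² - 3x - 4 = 0, which factors as (x - (4))(x - (-1)) = 0.
Roots r₁ = 4, r₂ = -1 (distinct).
General solution: c(n) = A·(4)^n + B·(-1)^n.
From c(0) = -3: A + B = -3.
From c(1) = 7: 4A - B = 7.
Solving: A = \frac{4}{5}, B = - \frac{19}{5}.
So c(n) = - \frac{19 \left(-1\right)^{n}}{5} + \frac{4 \cdot 4^{n}}{5}.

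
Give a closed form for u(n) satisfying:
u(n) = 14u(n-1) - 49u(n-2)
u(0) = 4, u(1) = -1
Characteristic equation: x² - 14x + 49 = 0, which is (x - (7))².
Repeated root r = 7.
General solution: u(n) = (A + Bn)·(7)^n.
From u(0) = 4: A = 4.
From u(1) = -1: (A + B)·(7) = -1 ⇒ B = - \frac{29}{7}.
So u(n) = \left(4 - \frac{29 n}{7}\right) \cdot (7)^n.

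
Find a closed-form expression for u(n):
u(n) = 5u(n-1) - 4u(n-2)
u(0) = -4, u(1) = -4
Characteristic equation: x² - 5x + 4 = 0, which factors as (x - (1))(x - (4)) = 0.
Roots r₁ = 1, r₂ = 4 (distinct).
General solution: u(n) = A·(1)^n + B·(4)^n.
From u(0) = -4: A + B = -4.
From u(1) = -4: A + 4B = -4.
Solving: A = -4, B = 0.
So u(n) = -4.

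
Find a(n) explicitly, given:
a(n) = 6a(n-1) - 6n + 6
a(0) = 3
First-order linear with linear forcing.
Homogeneous solution: a_h(n) = A·(6)^n.
Try particular a_p(n) = pn + q. Substituting:
  pn + q = 6(p(n-1) + q) - 6n + 6.
Matching the n-coefficient: p = 6p - 6 ⇒ p = \frac{6}{5}.
Matching constants: q = -6p + 6q + 6 ⇒ q = \frac{6}{25}.
General: a(n) = A·(6)^n + \frac{6 n}{5} + \frac{6}{25}.
Apply a(0) = 3: A + \frac{6}{25} = 3 ⇒ A = \frac{69}{25}.
So a(n) = \frac{69 \cdot 6^{n}}{25} + \frac{6 n}{5} + \frac{6}{25}.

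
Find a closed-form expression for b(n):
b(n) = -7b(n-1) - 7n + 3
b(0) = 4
First-order linear with linear forcing.
Homogeneous solution: b_h(n) = A·(-7)^n.
Try particular b_p(n) = pn + q. Substituting:
  pn + q = -7(p(n-1) + q) - 7n + 3.
Matching the n-coefficient: p = -7p - 7 ⇒ p = - \frac{7}{8}.
Matching constants: q = 7p - 7q + 3 ⇒ q = - \frac{25}{64}.
General: b(n) = A·(-7)^n - \frac{7 n}{8} - \frac{25}{64}.
Apply b(0) = 4: A - \frac{25}{64} = 4 ⇒ A = \frac{281}{64}.
So b(n) = \frac{281 \left(-7\right)^{n}}{64} - \frac{7 n}{8} - \frac{25}{64}.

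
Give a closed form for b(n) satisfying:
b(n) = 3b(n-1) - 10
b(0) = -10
First-order linear non-homogeneous.
Homogeneous solution: b_h(n) = A·(3)^n.
Try constant particular solution b_p = K: K = 3K - 10 ⇒ K = 5.
General: b(n) = A·(3)^n + 5.
Apply b(0) = -10: A + 5 = -10 ⇒ A = -15.
So b(n) = 5 - 15 \cdot 3^{n}.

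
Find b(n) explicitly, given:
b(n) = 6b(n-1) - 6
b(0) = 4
First-order linear non-homogeneous.
Homogeneous solution: b_h(n) = A·(6)^n.
Try constant particular solution b_p = K: K = 6K - 6 ⇒ K = \frac{6}{5}.
General: b(n) = A·(6)^n + \frac{6}{5}.
Apply b(0) = 4: A + \frac{6}{5} = 4 ⇒ A = \frac{14}{5}.
So b(n) = \frac{14 \cdot 6^{n}}{5} + \frac{6}{5}.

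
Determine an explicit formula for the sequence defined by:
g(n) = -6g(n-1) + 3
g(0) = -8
First-order linear non-homogeneous.
Homogeneous solution: g_h(n) = A·(-6)^n.
Try constant particular solution g_p = K: K = -6K + 3 ⇒ K = \frac{3}{7}.
General: g(n) = A·(-6)^n + \frac{3}{7}.
Apply g(0) = -8: A + \frac{3}{7} = -8 ⇒ A = - \frac{59}{7}.
So g(n) = \frac{3}{7} - \frac{59 \left(-6\right)^{n}}{7}.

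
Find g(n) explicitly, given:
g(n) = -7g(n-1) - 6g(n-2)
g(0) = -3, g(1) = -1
Characteristic equation: x² + 7x + 6 = 0, which factors as (x - (-1))(x - (-6)) = 0.
Roots r₁ = -1, r₂ = -6 (distinct).
General solution: g(n) = A·(-1)^n + B·(-6)^n.
From g(0) = -3: A + B = -3.
From g(1) = -1: -A - 6B = -1.
Solving: A = - \frac{19}{5}, B = \frac{4}{5}.
So g(n) = - \frac{19 \left(-1\right)^{n}}{5} + \frac{4 \left(-6\right)^{n}}{5}.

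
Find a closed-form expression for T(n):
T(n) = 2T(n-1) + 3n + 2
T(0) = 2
First-order linear with linear forcing.
Homogeneous solution: T_h(n) = A·(2)^n.
Try particular T_p(n) = pn + q. Substituting:
  pn + q = 2(p(n-1) + q) + 3n + 2.
Matching the n-coefficient: p = 2p + 3 ⇒ p = -3.
Matching constants: q = -2p + 2q + 2 ⇒ q = -8.
General: T(n) = A·(2)^n - 3 n - 8.
Apply T(0) = 2: A - 8 = 2 ⇒ A = 10.
So T(n) = 10 \cdot 2^{n} - 3 n - 8.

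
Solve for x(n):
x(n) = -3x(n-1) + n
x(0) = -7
First-order linear with linear forcing.
Homogeneous solution: x_h(n) = A·(-3)^n.
Try particular x_p(n) = pn + q. Substituting:
  pn + q = -3(p(n-1) + q) + n.
Matching the n-coefficient: p = -3p + 1 ⇒ p = \frac{1}{4}.
Matching constants: q = 3p - 3q ⇒ q = \frac{3}{16}.
General: x(n) = A·(-3)^n + \frac{n}{4} + \frac{3}{16}.
Apply x(0) = -7: A + \frac{3}{16} = -7 ⇒ A = - \frac{115}{16}.
So x(n) = - \frac{115 \left(-3\right)^{n}}{16} + \frac{n}{4} + \frac{3}{16}.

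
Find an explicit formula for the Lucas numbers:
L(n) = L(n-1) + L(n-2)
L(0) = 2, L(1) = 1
This is the Lucas sequence.
Characteristic equation: x² - x - 1 = 0; roots r₁ = \frac{1}{2} + \frac{\sqrt{5}}{2}, r₂ = \frac{1}{2} - \frac{\sqrt{5}}{2}.
General: L(n) = A·r₁^n + B·r₂^n. Solving with L(0)=2, L(1)=1 gives A = 1, B = 1.
So L(n) = 2^{- n} \left(\left(1 - \sqrt{5}\right)^{n} + \left(1 + \sqrt{5}\right)^{n}\right).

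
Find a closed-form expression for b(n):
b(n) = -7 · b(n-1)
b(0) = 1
Pure geometric recurrence with ratio -7.
By induction b(n) = b(0) · (-7)^n = \left(-7\right)^{n}.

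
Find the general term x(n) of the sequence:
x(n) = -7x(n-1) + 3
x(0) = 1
First-order linear non-homogeneous.
Homogeneous solution: x_h(n) = A·(-7)^n.
Try constant particular solution x_p = K: K = -7K + 3 ⇒ K = \frac{3}{8}.
General: x(n) = A·(-7)^n + \frac{3}{8}.
Apply x(0) = 1: A + \frac{3}{8} = 1 ⇒ A = \frac{5}{8}.
So x(n) = \frac{5 \left(-7\right)^{n}}{8} + \frac{3}{8}.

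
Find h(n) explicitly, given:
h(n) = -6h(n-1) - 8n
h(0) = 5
First-order linear with linear forcing.
Homogeneous solution: h_h(n) = A·(-6)^n.
Try particular h_p(n) = pn + q. Substituting:
  pn + q = -6(p(n-1) + q) - 8n.
Matching the n-coefficient: p = -6p - 8 ⇒ p = - \frac{8}{7}.
Matching constants: q = 6p - 6q ⇒ q = - \frac{48}{49}.
General: h(n) = A·(-6)^n - \frac{8 n}{7} - \frac{48}{49}.
Apply h(0) = 5: A - \frac{48}{49} = 5 ⇒ A = \frac{293}{49}.
So h(n) = \frac{293 \left(-6\right)^{n}}{49} - \frac{8 n}{7} - \frac{48}{49}.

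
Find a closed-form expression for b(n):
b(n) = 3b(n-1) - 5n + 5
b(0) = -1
First-order linear with linear forcing.
Homogeneous solution: b_h(n) = A·(3)^n.
Try particular b_p(n) = pn + q. Substituting:
  pn + q = 3(p(n-1) + q) - 5n + 5.
Matching the n-coefficient: p = 3p - 5 ⇒ p = \frac{5}{2}.
Matching constants: q = -3p + 3q + 5 ⇒ q = \frac{5}{4}.
General: b(n) = A·(3)^n + \frac{5 n}{2} + \frac{5}{4}.
Apply b(0) = -1: A + \frac{5}{4} = -1 ⇒ A = - \frac{9}{4}.
So b(n) = - \frac{9 \cdot 3^{n}}{4} + \frac{5 n}{2} + \frac{5}{4}.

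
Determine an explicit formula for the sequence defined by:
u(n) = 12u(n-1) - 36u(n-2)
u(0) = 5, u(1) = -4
Characteristic equation: x² - 12x + 36 = 0, which is (x - (6))².
Repeated root r = 6.
General solution: u(n) = (A + Bn)·(6)^n.
From u(0) = 5: A = 5.
From u(1) = -4: (A + B)·(6) = -4 ⇒ B = - \frac{17}{3}.
So u(n) = \left(5 - \frac{17 n}{3}\right) \cdot (6)^n.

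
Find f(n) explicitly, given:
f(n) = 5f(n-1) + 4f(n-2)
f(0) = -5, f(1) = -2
Characteristic equation: x² - 5x - 4 = 0.
Discriminant Δ = (5)² + 4·(4) = 41.
Roots r₁,₂ = (5 ± √41)/2, so r₁ = \frac{5}{2} + \frac{\sqrt{41}}{2}, r₂ = \frac{5}{2} - \frac{\sqrt{41}}{2}.
General solution: f(n) = A·r₁^n + B·r₂^n.
From the initial conditions, A + B = -5 and r₁A + r₂B = -2.
Since r₁ - r₂ = √41: A = (-2 - (-5)r₂)/√41 = - \frac{5}{2} + \frac{21 \sqrt{41}}{82}, and B = -5 - A = - \frac{5}{2} - \frac{21 \sqrt{41}}{82}.
So f(n) = \left(- \frac{5}{2} + \frac{21 \sqrt{41}}{82}\right)\left(\frac{5}{2} + \frac{\sqrt{41}}{2}\right)^n + \left(- \frac{5}{2} - \frac{21 \sqrt{41}}{82}\right)\left(\frac{5}{2} - \frac{\sqrt{41}}{2}\right)^n.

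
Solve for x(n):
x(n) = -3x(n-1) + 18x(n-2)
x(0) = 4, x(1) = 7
Characteristic equation: x² + 3x - 18 = 0, which factors as (x - (3))(x - (-6)) = 0.
Roots r₁ = 3, r₂ = -6 (distinct).
General solution: x(n) = A·(3)^n + B·(-6)^n.
From x(0) = 4: A + B = 4.
From x(1) = 7: 3A - 6B = 7.
Solving: A = \frac{31}{9}, B = \frac{5}{9}.
So x(n) = \frac{5 \left(-6\right)^{n}}{9} + \frac{31 \cdot 3^{n}}{9}.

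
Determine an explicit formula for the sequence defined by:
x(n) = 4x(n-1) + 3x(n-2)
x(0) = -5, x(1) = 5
Characteristic equation: x² - 4x - 3 = 0.
Discriminant Δ = (4)² + 4·(3) = 28.
Roots r₁,₂ = (4 ± √28)/2, so r₁ = 2 + \sqrt{7}, r₂ = 2 - \sqrt{7}.
General solution: x(n) = A·r₁^n + B·r₂^n.
From the initial conditions, A + B = -5 and r₁A + r₂B = 5.
Since r₁ - r₂ = √28: A = (5 - (-5)r₂)/√28 = - \frac{5}{2} + \frac{15 \sqrt{7}}{14}, and B = -5 - A = - \frac{15 \sqrt{7}}{14} - \frac{5}{2}.
So x(n) = \left(- \frac{5}{2} + \frac{15 \sqrt{7}}{14}\right)\left(2 + \sqrt{7}\right)^n + \left(- \frac{15 \sqrt{7}}{14} - \frac{5}{2}\right)\left(2 - \sqrt{7}\right)^n.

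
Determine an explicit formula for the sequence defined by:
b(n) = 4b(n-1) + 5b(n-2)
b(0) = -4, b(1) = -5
Characteristic equation: x² - 4x - 5 = 0, which factors as (x - (-1))(x - (5)) = 0.
Roots r₁ = -1, r₂ = 5 (distinct).
General solution: b(n) = A·(-1)^n + B·(5)^n.
From b(0) = -4: A + B = -4.
From b(1) = -5: -A + 5B = -5.
Solving: A = - \frac{5}{2}, B = - \frac{3}{2}.
So b(n) = - \frac{5 \left(-1\right)^{n}}{2} - \frac{3 \cdot 5^{n}}{2}.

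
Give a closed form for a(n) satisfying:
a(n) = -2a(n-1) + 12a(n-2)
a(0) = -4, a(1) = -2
Characteristic equation: x² + 2x - 12 = 0.
Discriminant Δ = (-2)² + 4·(12) = 52.
Roots r₁,₂ = (-2 ± √52)/2, so r₁ = -1 + \sqrt{13}, r₂ = - \sqrt{13} - 1.
General solution: a(n) = A·r₁^n + B·r₂^n.
From the initial conditions, A + B = -4 and r₁A + r₂B = -2.
Since r₁ - r₂ = √52: A = (-2 - (-4)r₂)/√52 = -2 - \frac{3 \sqrt{13}}{13}, and B = -4 - A = -2 + \frac{3 \sqrt{13}}{13}.
So a(n) = \left(-2 - \frac{3 \sqrt{13}}{13}\right)\left(-1 + \sqrt{13}\right)^n + \left(-2 + \frac{3 \sqrt{13}}{13}\right)\left(- \sqrt{13} - 1\right)^n.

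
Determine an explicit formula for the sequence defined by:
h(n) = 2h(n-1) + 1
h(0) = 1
First-order linear non-homogeneous.
Homogeneous solution: h_h(n) = A·(2)^n.
Try constant particular solution h_p = K: K = 2K + 1 ⇒ K = -1.
General: h(n) = A·(2)^n - 1.
Apply h(0) = 1: A - 1 = 1 ⇒ A = 2.
So h(n) = 2 \cdot 2^{n} - 1.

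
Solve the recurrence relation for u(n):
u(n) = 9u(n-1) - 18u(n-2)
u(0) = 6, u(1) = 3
Characteristic equation: x² - 9x + 18 = 0, which factors as (x - (3))(x - (6)) = 0.
Roots r₁ = 3, r₂ = 6 (distinct).
General solution: u(n) = A·(3)^n + B·(6)^n.
From u(0) = 6: A + B = 6.
From u(1) = 3: 3A + 6B = 3.
Solving: A = 11, B = -5.
So u(n) = 11 \cdot 3^{n} - 5 \cdot 6^{n}.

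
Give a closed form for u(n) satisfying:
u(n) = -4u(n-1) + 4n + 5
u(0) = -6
First-order linear with linear forcing.
Homogeneous solution: u_h(n) = A·(-4)^n.
Try particular u_p(n) = pn + q. Substituting:
  pn + q = -4(p(n-1) + q) + 4n + 5.
Matching the n-coefficient: p = -4p + 4 ⇒ p = \frac{4}{5}.
Matching constants: q = 4p - 4q + 5 ⇒ q = \frac{41}{25}.
General: u(n) = A·(-4)^n + \frac{4 n}{5} + \frac{41}{25}.
Apply u(0) = -6: A + \frac{41}{25} = -6 ⇒ A = - \frac{191}{25}.
So u(n) = - \frac{191 \left(-4\right)^{n}}{25} + \frac{4 n}{5} + \frac{41}{25}.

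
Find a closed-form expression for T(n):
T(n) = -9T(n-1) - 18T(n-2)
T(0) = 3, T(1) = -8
Characteristic equation: x² + 9x + 18 = 0, which factors as (x - (-3))(x - (-6)) = 0.
Roots r₁ = -3, r₂ = -6 (distinct).
General solution: T(n) = A·(-3)^n + B·(-6)^n.
From T(0) = 3: A + B = 3.
From T(1) = -8: -3A - 6B = -8.
Solving: A = \frac{10}{3}, B = - \frac{1}{3}.
So T(n) = \frac{10 \left(-3\right)^{n}}{3} - \frac{\left(-6\right)^{n}}{3}.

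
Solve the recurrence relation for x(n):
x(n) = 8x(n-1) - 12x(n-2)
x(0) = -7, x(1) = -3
Characteristic equation: x² - 8x + 12 = 0, which factors as (x - (2))(x - (6)) = 0.
Roots r₁ = 2, r₂ = 6 (distinct).
General solution: x(n) = A·(2)^n + B·(6)^n.
From x(0) = -7: A + B = -7.
From x(1) = -3: 2A + 6B = -3.
Solving: A = - \frac{39}{4}, B = \frac{11}{4}.
So x(n) = - \frac{39 \cdot 2^{n}}{4} + \frac{11 \cdot 6^{n}}{4}.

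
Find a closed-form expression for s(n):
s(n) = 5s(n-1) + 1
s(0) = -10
First-order linear non-homogeneous.
Homogeneous solution: s_h(n) = A·(5)^n.
Try constant particular solution s_p = K: K = 5K + 1 ⇒ K = - \frac{1}{4}.
General: s(n) = A·(5)^n - \frac{1}{4}.
Apply s(0) = -10: A - \frac{1}{4} = -10 ⇒ A = - \frac{39}{4}.
So s(n) = - \frac{39 \cdot 5^{n}}{4} - \frac{1}{4}.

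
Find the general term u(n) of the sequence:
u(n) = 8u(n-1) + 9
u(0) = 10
First-order linear non-homogeneous.
Homogeneous solution: u_h(n) = A·(8)^n.
Try constant particular solution u_p = K: K = 8K + 9 ⇒ K = - \frac{9}{7}.
General: u(n) = A·(8)^n - \frac{9}{7}.
Apply u(0) = 10: A - \frac{9}{7} = 10 ⇒ A = \frac{79}{7}.
So u(n) = \frac{79 \cdot 8^{n}}{7} - \frac{9}{7}.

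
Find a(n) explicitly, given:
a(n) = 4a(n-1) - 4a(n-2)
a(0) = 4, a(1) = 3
Characteristic equation: x² - 4x + 4 = 0, which is (x - (2))².
Repeated root r = 2.
General solution: a(n) = (A + Bn)·(2)^n.
From a(0) = 4: A = 4.
From a(1) = 3: (A + B)·(2) = 3 ⇒ B = - \frac{5}{2}.
So a(n) = \left(4 - \frac{5 n}{2}\right) \cdot (2)^n.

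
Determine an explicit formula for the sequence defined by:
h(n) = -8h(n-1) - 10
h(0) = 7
First-order linear non-homogeneous.
Homogeneous solution: h_h(n) = A·(-8)^n.
Try constant particular solution h_p = K: K = -8K - 10 ⇒ K = - \frac{10}{9}.
General: h(n) = A·(-8)^n - \frac{10}{9}.
Apply h(0) = 7: A - \frac{10}{9} = 7 ⇒ A = \frac{73}{9}.
So h(n) = \frac{73 \left(-8\right)^{n}}{9} - \frac{10}{9}.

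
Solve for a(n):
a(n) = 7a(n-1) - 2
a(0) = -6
First-order linear non-homogeneous.
Homogeneous solution: a_h(n) = A·(7)^n.
Try constant particular solution a_p = K: K = 7K - 2 ⇒ K = \frac{1}{3}.
General: a(n) = A·(7)^n + \frac{1}{3}.
Apply a(0) = -6: A + \frac{1}{3} = -6 ⇒ A = - \frac{19}{3}.
So a(n) = \frac{1}{3} - \frac{19 \cdot 7^{n}}{3}.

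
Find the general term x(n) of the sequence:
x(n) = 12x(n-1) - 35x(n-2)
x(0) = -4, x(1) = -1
Characteristic equation: x² - 12x + 35 = 0, which factors as (x - (7))(x - (5)) = 0.
Roots r₁ = 7, r₂ = 5 (distinct).
General solution: x(n) = A·(7)^n + B·(5)^n.
From x(0) = -4: A + B = -4.
From x(1) = -1: 7A + 5B = -1.
Solving: A = \frac{19}{2}, B = - \frac{27}{2}.
So x(n) = - \frac{27 \cdot 5^{n}}{2} + \frac{19 \cdot 7^{n}}{2}.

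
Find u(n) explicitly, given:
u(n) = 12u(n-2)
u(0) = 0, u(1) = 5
Characteristic equation: x² - 12 = 0.
Discriminant Δ = (0)² + 4·(12) = 48.
Roots r₁,₂ = (0 ± √48)/2, so r₁ = 2 \sqrt{3}, r₂ = - 2 \sqrt{3}.
General solution: u(n) = A·r₁^n + B·r₂^n.
From the initial conditions, A + B = 0 and r₁A + r₂B = 5.
Since r₁ - r₂ = √48: A = (5 - (0)r₂)/√48 = \frac{5 \sqrt{3}}{12}, and B = 0 - A = - \frac{5 \sqrt{3}}{12}.
So u(n) = \left(\frac{5 \sqrt{3}}{12}\right)\left(2 \sqrt{3}\right)^n + \left(- \frac{5 \sqrt{3}}{12}\right)\left(- 2 \sqrt{3}\right)^n.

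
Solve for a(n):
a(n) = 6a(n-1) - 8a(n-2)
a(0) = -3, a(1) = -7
Characteristic equation: x² - 6x + 8 = 0, which factors as (x - (4))(x - (2)) = 0.
Roots r₁ = 4, r₂ = 2 (distinct).
General solution: a(n) = A·(4)^n + B·(2)^n.
From a(0) = -3: A + B = -3.
From a(1) = -7: 4A + 2B = -7.
Solving: A = - \frac{1}{2}, B = - \frac{5}{2}.
So a(n) = - \frac{5 \cdot 2^{n}}{2} - \frac{4^{n}}{2}.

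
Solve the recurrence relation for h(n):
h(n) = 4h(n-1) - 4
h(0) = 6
First-order linear non-homogeneous.
Homogeneous solution: h_h(n) = A·(4)^n.
Try constant particular solution h_p = K: K = 4K - 4 ⇒ K = \frac{4}{3}.
General: h(n) = A·(4)^n + \frac{4}{3}.
Apply h(0) = 6: A + \frac{4}{3} = 6 ⇒ A = \frac{14}{3}.
So h(n) = \frac{14 \cdot 4^{n}}{3} + \frac{4}{3}.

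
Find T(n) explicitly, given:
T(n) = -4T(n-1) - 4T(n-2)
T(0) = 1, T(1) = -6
Characteristic equation: x² + 4x + 4 = 0, which is (x - (-2))².
Repeated root r = -2.
General solution: T(n) = (A + Bn)·(-2)^n.
From T(0) = 1: A = 1.
From T(1) = -6: (A + B)·(-2) = -6 ⇒ B = 2.
So T(n) = \left(2 n + 1\right) \cdot (-2)^n.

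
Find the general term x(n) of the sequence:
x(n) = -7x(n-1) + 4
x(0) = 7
First-order linear non-homogeneous.
Homogeneous solution: x_h(n) = A·(-7)^n.
Try constant particular solution x_p = K: K = -7K + 4 ⇒ K = \frac{1}{2}.
General: x(n) = A·(-7)^n + \frac{1}{2}.
Apply x(0) = 7: A + \frac{1}{2} = 7 ⇒ A = \frac{13}{2}.
So x(n) = \frac{13 \left(-7\right)^{n}}{2} + \frac{1}{2}.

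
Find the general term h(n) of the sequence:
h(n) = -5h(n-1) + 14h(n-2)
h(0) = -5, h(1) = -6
Characteristic equation: x² + 5x - 14 = 0, which factors as (x - (2))(x - (-7)) = 0.
Roots r₁ = 2, r₂ = -7 (distinct).
General solution: h(n) = A·(2)^n + B·(-7)^n.
From h(0) = -5: A + B = -5.
From h(1) = -6: 2A - 7B = -6.
Solving: A = - \frac{41}{9}, B = - \frac{4}{9}.
So h(n) = - \frac{4 \left(-7\right)^{n}}{9} - \frac{41 \cdot 2^{n}}{9}.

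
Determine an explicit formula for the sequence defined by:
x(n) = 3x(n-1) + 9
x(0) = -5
First-order linear non-homogeneous.
Homogeneous solution: x_h(n) = A·(3)^n.
Try constant particular solution x_p = K: K = 3K + 9 ⇒ K = - \frac{9}{2}.
General: x(n) = A·(3)^n - \frac{9}{2}.
Apply x(0) = -5: A - \frac{9}{2} = -5 ⇒ A = - \frac{1}{2}.
So x(n) = - \frac{3^{n}}{2} - \frac{9}{2}.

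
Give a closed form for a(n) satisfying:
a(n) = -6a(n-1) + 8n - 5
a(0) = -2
First-order linear with linear forcing.
Homogeneous solution: a_h(n) = A·(-6)^n.
Try particular a_p(n) = pn + q. Substituting:
  pn + q = -6(p(n-1) + q) + 8n - 5.
Matching the n-coefficient: p = -6p + 8 ⇒ p = \frac{8}{7}.
Matching constants: q = 6p - 6q - 5 ⇒ q = \frac{13}{49}.
General: a(n) = A·(-6)^n + \frac{8 n}{7} + \frac{13}{49}.
Apply a(0) = -2: A + \frac{13}{49} = -2 ⇒ A = - \frac{111}{49}.
So a(n) = - \frac{111 \left(-6\right)^{n}}{49} + \frac{8 n}{7} + \frac{13}{49}.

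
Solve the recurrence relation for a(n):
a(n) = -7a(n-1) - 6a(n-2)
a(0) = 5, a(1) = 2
Characteristic equation: x² + 7x + 6 = 0, which factors as (x - (-1))(x - (-6)) = 0.
Roots r₁ = -1, r₂ = -6 (distinct).
General solution: a(n) = A·(-1)^n + B·(-6)^n.
From a(0) = 5: A + B = 5.
From a(1) = 2: -A - 6B = 2.
Solving: A = \frac{32}{5}, B = - \frac{7}{5}.
So a(n) = \frac{32 \left(-1\right)^{n}}{5} - \frac{7 \left(-6\right)^{n}}{5}.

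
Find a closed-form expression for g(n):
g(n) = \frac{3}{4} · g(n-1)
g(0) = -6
Pure geometric recurrence with ratio \frac{3}{4}.
By induction g(n) = g(0) · (\frac{3}{4})^n = - 6 \left(\frac{3}{4}\right)^{n}.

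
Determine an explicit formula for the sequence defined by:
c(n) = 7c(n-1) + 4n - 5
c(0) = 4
First-order linear with linear forcing.
Homogeneous solution: c_h(n) = A·(7)^n.
Try particular c_p(n) = pn + q. Substituting:
  pn + q = 7(p(n-1) + q) + 4n - 5.
Matching the n-coefficient: p = 7p + 4 ⇒ p = - \frac{2}{3}.
Matching constants: q = -7p + 7q - 5 ⇒ q = \frac{1}{18}.
General: c(n) = A·(7)^n - \frac{2 n}{3} + \frac{1}{18}.
Apply c(0) = 4: A + \frac{1}{18} = 4 ⇒ A = \frac{71}{18}.
So c(n) = \frac{71 \cdot 7^{n}}{18} - \frac{2 n}{3} + \frac{1}{18}.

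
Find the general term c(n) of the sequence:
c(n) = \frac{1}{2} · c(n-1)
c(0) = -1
Pure geometric recurrence with ratio \frac{1}{2}.
By induction c(n) = c(0) · (\frac{1}{2})^n = - 2^{- n}.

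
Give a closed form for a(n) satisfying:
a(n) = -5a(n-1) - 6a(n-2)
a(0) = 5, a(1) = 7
Characteristic equation: x² + 5x + 6 = 0, which factors as (x - (-2))(x - (-3)) = 0.
Roots r₁ = -2, r₂ = -3 (distinct).
General solution: a(n) = A·(-2)^n + B·(-3)^n.
From a(0) = 5: A + B = 5.
From a(1) = 7: -2A - 3B = 7.
Solving: A = 22, B = -17.
So a(n) = 22 \left(-2\right)^{n} - 17 \left(-3\right)^{n}.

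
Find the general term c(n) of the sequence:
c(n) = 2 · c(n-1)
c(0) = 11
Pure geometric recurrence with ratio 2.
By induction c(n) = c(0) · (2)^n = 11 \cdot 2^{n}.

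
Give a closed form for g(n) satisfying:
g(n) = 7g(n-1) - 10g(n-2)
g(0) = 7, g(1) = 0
Characteristic equation: x² - 7x + 10 = 0, which factors as (x - (2))(x - (5)) = 0.
Roots r₁ = 2, r₂ = 5 (distinct).
General solution: g(n) = A·(2)^n + B·(5)^n.
From g(0) = 7: A + B = 7.
From g(1) = 0: 2A + 5B = 0.
Solving: A = \frac{35}{3}, B = - \frac{14}{3}.
So g(n) = \frac{35 \cdot 2^{n}}{3} - \frac{14 \cdot 5^{n}}{3}.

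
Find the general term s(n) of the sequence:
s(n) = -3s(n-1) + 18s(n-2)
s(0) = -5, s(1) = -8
Characteristic equation: x² + 3x - 18 = 0, which factors as (x - (3))(x - (-6)) = 0.
Roots r₁ = 3, r₂ = -6 (distinct).
General solution: s(n) = A·(3)^n + B·(-6)^n.
From s(0) = -5: A + B = -5.
From s(1) = -8: 3A - 6B = -8.
Solving: A = - \frac{38}{9}, B = - \frac{7}{9}.
So s(n) = - \frac{7 \left(-6\right)^{n}}{9} - \frac{38 \cdot 3^{n}}{9}.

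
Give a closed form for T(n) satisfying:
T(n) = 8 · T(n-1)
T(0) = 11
Pure geometric recurrence with ratio 8.
By induction T(n) = T(0) · (8)^n = 11 \cdot 8^{n}.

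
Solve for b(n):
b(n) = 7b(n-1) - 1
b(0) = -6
First-order linear non-homogeneous.
Homogeneous solution: b_h(n) = A·(7)^n.
Try constant particular solution b_p = K: K = 7K - 1 ⇒ K = \frac{1}{6}.
General: b(n) = A·(7)^n + \frac{1}{6}.
Apply b(0) = -6: A + \frac{1}{6} = -6 ⇒ A = - \frac{37}{6}.
So b(n) = \frac{1}{6} - \frac{37 \cdot 7^{n}}{6}.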